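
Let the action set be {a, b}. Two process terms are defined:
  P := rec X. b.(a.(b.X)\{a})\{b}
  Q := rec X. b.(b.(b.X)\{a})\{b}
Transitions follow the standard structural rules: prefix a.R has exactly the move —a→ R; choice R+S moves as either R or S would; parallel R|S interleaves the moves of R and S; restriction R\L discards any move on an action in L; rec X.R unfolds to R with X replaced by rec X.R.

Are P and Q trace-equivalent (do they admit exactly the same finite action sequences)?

traces(P) ≠ traces(Q) — witness ⟨ba⟩

LTS(P): 3 reachable states
  s0 = rec X. b.(a.(b.X)\{a})\{b} :: ··b··> s1
  s1 = (a.(b.(rec X. b.(a.(b.X)\{a})\{b}))\{a})\{b} :: ··a··> s2
  s2 = (b.(rec X. b.(a.(b.X)\{a})\{b}))\{a}\{b} :: ∅
LTS(Q): 2 reachable states
  t0 = rec X. b.(b.(b.X)\{a})\{b} :: ··b··> t1
  t1 = (b.(b.(rec X. b.(b.(b.X)\{a})\{b}))\{a})\{b} :: ∅
Run σ = ⟨ba⟩ on P: start {s0}
  step 1 (b): {s1}
  step 2 (a): {s2}
  — P admits the full trace.
Run σ = ⟨ba⟩ on Q: start {t0}
  step 1 (b): {t1}
  step 2 (a): no successor for Q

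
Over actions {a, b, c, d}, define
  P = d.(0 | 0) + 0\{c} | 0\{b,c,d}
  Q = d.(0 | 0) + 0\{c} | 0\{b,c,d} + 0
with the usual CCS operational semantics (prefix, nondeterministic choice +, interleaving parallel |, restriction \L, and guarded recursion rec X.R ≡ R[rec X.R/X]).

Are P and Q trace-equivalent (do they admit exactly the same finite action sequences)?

Reachable graph of P (2 states):
  p0 = d.(0 | 0) + 0\{c} | 0\{b,c,d} :: --d--▸ p1
  p1 = 0 | 0 :: ∅
Reachable graph of Q (2 states):
  q0 = d.(0 | 0) + 0\{c} | 0\{b,c,d} + 0 :: --d--▸ q1
  q1 = 0 | 0 :: ∅
Coarsest stable partition (strong bisimilarity classes):
  B0 = {p0, q0}
  B1 = {p1, q1}
p0 ∈ B0, q0 ∈ B0 → same block
Bisimilar ⇒ trace-equivalent.

traces(P) = traces(Q)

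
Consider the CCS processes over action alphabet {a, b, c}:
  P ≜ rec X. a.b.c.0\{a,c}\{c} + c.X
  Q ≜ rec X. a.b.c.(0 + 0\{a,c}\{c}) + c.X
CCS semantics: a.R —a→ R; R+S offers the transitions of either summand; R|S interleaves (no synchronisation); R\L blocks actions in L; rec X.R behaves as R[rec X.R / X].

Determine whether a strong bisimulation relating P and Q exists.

LTS(P): 4 reachable states
  u0 = rec X. a.b.c.0\{a,c}\{c} + c.X | —a→ u1, —c→ u0
  u1 = b.c.0\{a,c}\{c} | —b→ u2
  u2 = c.0\{a,c}\{c} | —c→ u3
  u3 = 0\{a,c}\{c} | deadlocked
LTS(Q): 4 reachable states
  v0 = rec X. a.b.c.(0 + 0\{a,c}\{c}) + c.X | —a→ v1, —c→ v0
  v1 = b.c.(0 + 0\{a,c}\{c}) | —b→ v2
  v2 = c.(0 + 0\{a,c}\{c}) | —c→ v3
  v3 = 0 + 0\{a,c}\{c} | deadlocked
Partition-refinement fixed point:
  B0 = {u0, v0}
  B1 = {u1, v1}
  B2 = {u2, v2}
  B3 = {u3, v3}
u0 ∈ B0, v0 ∈ B0 → same block

YES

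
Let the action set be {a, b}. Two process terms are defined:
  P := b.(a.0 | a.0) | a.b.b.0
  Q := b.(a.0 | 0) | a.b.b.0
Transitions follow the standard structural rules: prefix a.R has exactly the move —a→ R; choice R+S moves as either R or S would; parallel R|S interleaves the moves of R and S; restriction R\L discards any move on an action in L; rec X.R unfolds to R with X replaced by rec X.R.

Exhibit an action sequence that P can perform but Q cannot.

Reachable graph of P (20 states):
  p0 = b.(a.0 | a.0) | a.b.b.0 | =a=> p1, =b=> p2
  p1 = b.(a.0 | a.0) | b.b.0 | =b=> p3, =b=> p4
  p2 = a.0 | a.0 | a.b.b.0 | =a=> p3, =a=> p5, =a=> p6
  p3 = a.0 | a.0 | b.b.0 | =a=> p7, =a=> p8, =b=> p9
  p4 = b.(a.0 | a.0) | b.0 | =b=> p10, =b=> p9
  p5 = 0 | a.0 | a.b.b.0 | =a=> p11, =a=> p7
  p6 = a.0 | 0 | a.b.b.0 | =a=> p11, =a=> p8
  p7 = 0 | a.0 | b.b.0 | =a=> p12, =b=> p13
  p8 = a.0 | 0 | b.b.0 | =a=> p12, =b=> p14
  p9 = a.0 | a.0 | b.0 | =a=> p13, =a=> p14, =b=> p15
  p10 = b.(a.0 | a.0) | 0 | =b=> p15
  p11 = 0 | 0 | a.b.b.0 | =a=> p12
  p12 = 0 | 0 | b.b.0 | =b=> p16
  p13 = 0 | a.0 | b.0 | =a=> p16, =b=> p17
  p14 = a.0 | 0 | b.0 | =a=> p16, =b=> p18
  p15 = a.0 | a.0 | 0 | =a=> p17, =a=> p18
  p16 = 0 | 0 | b.0 | =b=> p19
  p17 = 0 | a.0 | 0 | =a=> p19
  p18 = a.0 | 0 | 0 | =a=> p19
  p19 = 0 | 0 | 0 | stopped
Reachable graph of Q (12 states):
  q0 = b.(a.0 | 0) | a.b.b.0 | =a=> q1, =b=> q2
  q1 = b.(a.0 | 0) | b.b.0 | =b=> q3, =b=> q4
  q2 = a.0 | 0 | a.b.b.0 | =a=> q3, =a=> q5
  q3 = a.0 | 0 | b.b.0 | =a=> q6, =b=> q7
  q4 = b.(a.0 | 0) | b.0 | =b=> q7, =b=> q8
  q5 = 0 | 0 | a.b.b.0 | =a=> q6
  q6 = 0 | 0 | b.b.0 | =b=> q9
  q7 = a.0 | 0 | b.0 | =a=> q9, =b=> q10
  q8 = b.(a.0 | 0) | 0 | =b=> q10
  q9 = 0 | 0 | b.0 | =b=> q11
  q10 = a.0 | 0 | 0 | =a=> q11
  q11 = 0 | 0 | 0 | stopped
Trace ⟨abaa⟩ through P, begin at {p0}:
  after a @ step 1: {p1}
  after b @ step 2: {p3, p4}
  after a @ step 3: {p7, p8}
  after a @ step 4: {p12}
  — P admits the full trace.
Trace ⟨abaa⟩ through Q, begin at {q0}:
  after a @ step 1: {q1}
  after b @ step 2: {q3, q4}
  after a @ step 3: {q6}
  after a @ step 4: no successor for Q

abaa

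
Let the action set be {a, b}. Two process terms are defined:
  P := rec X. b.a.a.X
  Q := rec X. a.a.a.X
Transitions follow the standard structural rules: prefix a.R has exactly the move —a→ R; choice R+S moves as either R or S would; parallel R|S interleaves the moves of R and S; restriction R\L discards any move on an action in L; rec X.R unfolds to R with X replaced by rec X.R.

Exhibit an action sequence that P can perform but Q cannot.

P's transition system — 3 states:
  m0 = rec X. b.a.a.X ⊢ =b=> m1
  m1 = a.a.(rec X. b.a.a.X) ⊢ =a=> m2
  m2 = a.(rec X. b.a.a.X) ⊢ =a=> m0
Q's transition system — 3 states:
  n0 = rec X. a.a.a.X ⊢ =a=> n1
  n1 = a.a.(rec X. a.a.a.X) ⊢ =a=> n2
  n2 = a.(rec X. a.a.a.X) ⊢ =a=> n0
Run σ = ⟨b⟩ on P: start {m0}
  [1] b ⇒ {m1}
  ✓ P
Run σ = ⟨b⟩ on Q: start {n0}
  [1] b ⇒ ∅ (Q stuck)

b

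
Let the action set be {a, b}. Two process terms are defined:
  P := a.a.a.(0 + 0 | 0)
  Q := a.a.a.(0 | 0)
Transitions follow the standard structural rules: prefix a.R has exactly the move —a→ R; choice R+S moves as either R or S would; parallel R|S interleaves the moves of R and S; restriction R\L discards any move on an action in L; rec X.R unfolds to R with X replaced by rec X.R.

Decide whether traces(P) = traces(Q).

YES

P's transition system — 4 states:
  m0 = a.a.a.(0 + 0 | 0) :: =a=> m1
  m1 = a.a.(0 + 0 | 0) :: =a=> m2
  m2 = a.(0 + 0 | 0) :: =a=> m3
  m3 = 0 + 0 | 0 :: ∅
Q's transition system — 4 states:
  n0 = a.a.a.(0 | 0) :: =a=> n1
  n1 = a.a.(0 | 0) :: =a=> n2
  n2 = a.(0 | 0) :: =a=> n3
  n3 = 0 | 0 :: ∅
Partition-refinement fixed point:
  B0 = {m0, n0}
  B1 = {m1, n1}
  B2 = {m2, n2}
  B3 = {m3, n3}
m0 ∈ B0, n0 ∈ B0 → same block
Bisimilar ⇒ trace-equivalent.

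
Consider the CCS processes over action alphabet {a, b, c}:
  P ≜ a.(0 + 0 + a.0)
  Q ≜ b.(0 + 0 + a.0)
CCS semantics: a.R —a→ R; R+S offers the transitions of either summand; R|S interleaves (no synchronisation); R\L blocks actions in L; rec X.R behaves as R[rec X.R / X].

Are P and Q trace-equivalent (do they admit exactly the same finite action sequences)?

LTS(P): 3 reachable states
  u0 = a.(0 + 0 + a.0) → =a=> u1
  u1 = 0 + 0 + a.0 → =a=> u2
  u2 = 0 → deadlocked
LTS(Q): 3 reachable states
  v0 = b.(0 + 0 + a.0) → =b=> v1
  v1 = 0 + 0 + a.0 → =a=> v2
  v2 = 0 → deadlocked
Trace ⟨a⟩ through P, begin at {u0}:
  step 1 (a): {u1}
  — P admits the full trace.
Trace ⟨a⟩ through Q, begin at {v0}:
  step 1 (a): ∅ (Q stuck)

NO — witness ⟨a⟩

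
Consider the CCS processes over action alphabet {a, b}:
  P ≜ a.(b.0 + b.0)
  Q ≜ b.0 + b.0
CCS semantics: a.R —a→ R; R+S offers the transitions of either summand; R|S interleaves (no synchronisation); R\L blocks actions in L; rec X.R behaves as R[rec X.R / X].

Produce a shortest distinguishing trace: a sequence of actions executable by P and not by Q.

LTS(P): 3 reachable states
  u0 = a.(b.0 + b.0) :: --a--▸ u1
  u1 = b.0 + b.0 :: --b--▸ u2
  u2 = 0 :: stopped
LTS(Q): 2 reachable states
  v0 = b.0 + b.0 :: --b--▸ v1
  v1 = 0 :: stopped
Executing a from P (initial set {u0}):
  step 1 (a): {u1}
  ✓ P
Executing a from Q (initial set {v0}):
  step 1 (a): ∅  — Q cannot continue

a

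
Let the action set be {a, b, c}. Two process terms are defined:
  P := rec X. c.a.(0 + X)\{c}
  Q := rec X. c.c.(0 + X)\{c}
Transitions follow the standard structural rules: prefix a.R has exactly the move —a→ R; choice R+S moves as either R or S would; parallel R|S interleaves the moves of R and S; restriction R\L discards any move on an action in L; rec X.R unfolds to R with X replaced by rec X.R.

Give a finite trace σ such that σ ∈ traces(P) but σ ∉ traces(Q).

ca

Reachable graph of P (3 states):
  p0 = rec X. c.a.(0 + X)\{c} has moves --c--▸ p1
  p1 = a.(0 + (rec X. c.a.(0 + X)\{c}))\{c} has moves --a--▸ p2
  p2 = (0 + (rec X. c.a.(0 + X)\{c}))\{c} has moves ∅
Reachable graph of Q (3 states):
  q0 = rec X. c.c.(0 + X)\{c} has moves --c--▸ q1
  q1 = c.(0 + (rec X. c.c.(0 + X)\{c}))\{c} has moves --c--▸ q2
  q2 = (0 + (rec X. c.c.(0 + X)\{c}))\{c} has moves ∅
Executing ca from P (initial set {p0}):
  after c @ step 1: {p1}
  after a @ step 2: {p2}
  — P admits the full trace.
Executing ca from Q (initial set {q0}):
  after c @ step 1: {q1}
  after a @ step 2: ∅ (Q stuck)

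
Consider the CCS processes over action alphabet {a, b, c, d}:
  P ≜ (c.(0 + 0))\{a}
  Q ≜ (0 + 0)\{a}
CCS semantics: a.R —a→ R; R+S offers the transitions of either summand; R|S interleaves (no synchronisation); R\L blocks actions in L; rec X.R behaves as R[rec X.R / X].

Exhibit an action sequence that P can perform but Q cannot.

LTS(P): 2 reachable states
  u0 = (c.(0 + 0))\{a} → =c=> u1
  u1 = (0 + 0)\{a} → stopped
LTS(Q): 1 reachable states
  v0 = (0 + 0)\{a} → stopped
Trace ⟨c⟩ through P, begin at {u0}:
  [1] c ⇒ {u1}
  — P admits the full trace.
Trace ⟨c⟩ through Q, begin at {v0}:
  [1] c ⇒ ∅ (Q stuck)

c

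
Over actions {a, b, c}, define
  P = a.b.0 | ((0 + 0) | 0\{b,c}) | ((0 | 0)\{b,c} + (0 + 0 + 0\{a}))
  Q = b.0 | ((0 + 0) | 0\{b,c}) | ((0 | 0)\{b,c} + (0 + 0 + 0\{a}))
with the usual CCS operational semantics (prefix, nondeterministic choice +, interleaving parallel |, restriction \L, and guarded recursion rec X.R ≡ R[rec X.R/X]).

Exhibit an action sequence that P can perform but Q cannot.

a

Reachable graph of P (3 states):
  m0 = a.b.0 | ((0 + 0) | 0\{b,c}) | ((0 | 0)\{b,c} + (0 + 0 + 0\{a})) | =a=> m1
  m1 = b.0 | ((0 + 0) | 0\{b,c}) | ((0 | 0)\{b,c} + (0 + 0 + 0\{a})) | =b=> m2
  m2 = 0 | ((0 + 0) | 0\{b,c}) | ((0 | 0)\{b,c} + (0 + 0 + 0\{a})) | ∅
Reachable graph of Q (2 states):
  n0 = b.0 | ((0 + 0) | 0\{b,c}) | ((0 | 0)\{b,c} + (0 + 0 + 0\{a})) | =b=> n1
  n1 = 0 | ((0 + 0) | 0\{b,c}) | ((0 | 0)\{b,c} + (0 + 0 + 0\{a})) | ∅
Executing a from P (initial set {m0}):
  [1] a ⇒ {m1}
  ✓ P
Executing a from Q (initial set {n0}):
  [1] a ⇒ no successor for Q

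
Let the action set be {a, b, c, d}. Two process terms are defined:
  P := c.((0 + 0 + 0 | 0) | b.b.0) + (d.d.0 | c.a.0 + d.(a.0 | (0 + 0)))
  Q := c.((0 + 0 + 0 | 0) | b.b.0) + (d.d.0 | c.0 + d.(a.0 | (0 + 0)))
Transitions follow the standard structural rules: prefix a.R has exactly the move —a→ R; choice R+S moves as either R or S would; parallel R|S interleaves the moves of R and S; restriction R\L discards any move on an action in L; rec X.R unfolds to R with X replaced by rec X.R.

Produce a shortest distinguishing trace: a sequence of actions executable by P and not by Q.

ca

P's transition system — 14 states:
  m0 = c.((0 + 0 + 0 | 0) | b.b.0) + (d.d.0 | c.a.0 + d.(a.0 | (0 + 0))) → -c-> m1, -c-> m2, -d-> m3, -d-> m4
  m1 = (0 + 0 + 0 | 0) | b.b.0 → -b-> m5
  m2 = d.d.0 | a.0 → -a-> m6, -d-> m7
  m3 = a.0 | (0 + 0) → -a-> m8
  m4 = d.0 | c.a.0 → -c-> m7, -d-> m9
  m5 = (0 + 0 + 0 | 0) | b.0 → -b-> m10
  m6 = d.d.0 | 0 → -d-> m11
  m7 = d.0 | a.0 → -a-> m11, -d-> m12
  m8 = 0 | (0 + 0) → ·
  m9 = 0 | c.a.0 → -c-> m12
  m10 = (0 + 0 + 0 | 0) | 0 → ·
  m11 = d.0 | 0 → -d-> m13
  m12 = 0 | a.0 → -a-> m13
  m13 = 0 | 0 → ·
Q's transition system — 11 states:
  n0 = c.((0 + 0 + 0 | 0) | b.b.0) + (d.d.0 | c.0 + d.(a.0 | (0 + 0))) → -c-> n1, -c-> n2, -d-> n3, -d-> n4
  n1 = (0 + 0 + 0 | 0) | b.b.0 → -b-> n5
  n2 = d.d.0 | 0 → -d-> n6
  n3 = a.0 | (0 + 0) → -a-> n7
  n4 = d.0 | c.0 → -c-> n6, -d-> n8
  n5 = (0 + 0 + 0 | 0) | b.0 → -b-> n9
  n6 = d.0 | 0 → -d-> n10
  n7 = 0 | (0 + 0) → ·
  n8 = 0 | c.0 → -c-> n10
  n9 = (0 + 0 + 0 | 0) | 0 → ·
  n10 = 0 | 0 → ·
Run σ = ⟨ca⟩ on P: start {m0}
  step 1 (c): {m1, m2}
  step 2 (a): {m6}
  P completes σ.
Run σ = ⟨ca⟩ on Q: start {n0}
  step 1 (c): {n1, n2}
  step 2 (a): ∅  — Q cannot continue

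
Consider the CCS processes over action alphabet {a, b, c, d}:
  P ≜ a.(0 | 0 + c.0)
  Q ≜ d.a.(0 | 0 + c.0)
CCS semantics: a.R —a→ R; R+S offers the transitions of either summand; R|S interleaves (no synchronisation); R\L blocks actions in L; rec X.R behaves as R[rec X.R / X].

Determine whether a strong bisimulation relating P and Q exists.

P's transition system — 3 states:
  u0 = a.(0 | 0 + c.0) has moves —a→ u1
  u1 = 0 | 0 + c.0 has moves —c→ u2
  u2 = 0 has moves deadlocked
Q's transition system — 4 states:
  v0 = d.a.(0 | 0 + c.0) has moves —d→ v1
  v1 = a.(0 | 0 + c.0) has moves —a→ v2
  v2 = 0 | 0 + c.0 has moves —c→ v3
  v3 = 0 has moves deadlocked
Bisimilarity quotient blocks:
  B0 = {u0, v1}
  B1 = {u1, v2}
  B2 = {u2, v3}
  B3 = {v0}
u0 ∈ B0, v0 ∈ B3 → different blocks

P ≁ Q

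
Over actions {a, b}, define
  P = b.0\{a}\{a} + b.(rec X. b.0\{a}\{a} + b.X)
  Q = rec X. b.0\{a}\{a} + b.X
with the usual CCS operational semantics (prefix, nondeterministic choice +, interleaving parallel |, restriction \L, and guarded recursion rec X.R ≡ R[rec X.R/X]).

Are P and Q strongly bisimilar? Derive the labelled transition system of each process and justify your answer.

bisimilar

P's transition system — 3 states:
  p0 = b.0\{a}\{a} + b.(rec X. b.0\{a}\{a} + b.X) → --b--▸ p1, --b--▸ p2
  p1 = 0\{a}\{a} → (no moves)
  p2 = rec X. b.0\{a}\{a} + b.X → --b--▸ p1, --b--▸ p2
Q's transition system — 2 states:
  q0 = rec X. b.0\{a}\{a} + b.X → --b--▸ q0, --b--▸ q1
  q1 = 0\{a}\{a} → (no moves)
Partition-refinement fixed point:
  B0 = {p0, p2, q0}
  B1 = {p1, q1}
p0 ∈ B0, q0 ∈ B0 → same block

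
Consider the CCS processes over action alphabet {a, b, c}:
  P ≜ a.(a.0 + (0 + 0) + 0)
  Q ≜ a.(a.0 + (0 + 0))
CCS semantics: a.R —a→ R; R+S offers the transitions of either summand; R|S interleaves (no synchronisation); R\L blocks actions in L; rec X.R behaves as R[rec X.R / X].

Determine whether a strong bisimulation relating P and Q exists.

LTS(P): 3 reachable states
  u0 = a.(a.0 + (0 + 0) + 0) → =a=> u1
  u1 = a.0 + (0 + 0) + 0 → =a=> u2
  u2 = 0 → deadlocked
LTS(Q): 3 reachable states
  v0 = a.(a.0 + (0 + 0)) → =a=> v1
  v1 = a.0 + (0 + 0) → =a=> v2
  v2 = 0 → deadlocked
Coarsest stable partition (strong bisimilarity classes):
  B0 = {u0, v0}
  B1 = {u1, v1}
  B2 = {u2, v2}
u0 ∈ B0, v0 ∈ B0 → same block

YES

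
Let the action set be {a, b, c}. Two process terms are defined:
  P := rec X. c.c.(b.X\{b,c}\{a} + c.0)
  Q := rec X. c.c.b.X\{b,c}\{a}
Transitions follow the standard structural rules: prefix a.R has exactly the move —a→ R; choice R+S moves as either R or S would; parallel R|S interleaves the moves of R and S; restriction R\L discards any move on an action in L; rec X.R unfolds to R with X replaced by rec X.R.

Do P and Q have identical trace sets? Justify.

NO — witness ⟨ccc⟩

P's transition system — 5 states:
  u0 = rec X. c.c.(b.X\{b,c}\{a} + c.0) has moves --c--▸ u1
  u1 = c.(b.(rec X. c.c.(b.X\{b,c}\{a} + c.0))\{b,c}\{a} + c.0) has moves --c--▸ u2
  u2 = b.(rec X. c.c.(b.X\{b,c}\{a} + c.0))\{b,c}\{a} + c.0 has moves --b--▸ u3, --c--▸ u4
  u3 = (rec X. c.c.(b.X\{b,c}\{a} + c.0))\{b,c}\{a} has moves ·
  u4 = 0 has moves ·
Q's transition system — 4 states:
  v0 = rec X. c.c.b.X\{b,c}\{a} has moves --c--▸ v1
  v1 = c.b.(rec X. c.c.b.X\{b,c}\{a})\{b,c}\{a} has moves --c--▸ v2
  v2 = b.(rec X. c.c.b.X\{b,c}\{a})\{b,c}\{a} has moves --b--▸ v3
  v3 = (rec X. c.c.b.X\{b,c}\{a})\{b,c}\{a} has moves ·
Executing ccc from P (initial set {u0}):
  step 1 (c): {u1}
  step 2 (c): {u2}
  step 3 (c): {u4}
  P completes σ.
Executing ccc from Q (initial set {v0}):
  step 1 (c): {v1}
  step 2 (c): {v2}
  step 3 (c): no successor for Q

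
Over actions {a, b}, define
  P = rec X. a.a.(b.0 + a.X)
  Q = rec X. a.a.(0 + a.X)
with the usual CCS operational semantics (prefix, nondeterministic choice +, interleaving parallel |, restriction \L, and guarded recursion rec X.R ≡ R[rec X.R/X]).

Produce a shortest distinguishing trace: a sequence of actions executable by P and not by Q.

LTS(P): 4 reachable states
  p0 = rec X. a.a.(b.0 + a.X) :: -a-> p1
  p1 = a.(b.0 + a.(rec X. a.a.(b.0 + a.X))) :: -a-> p2
  p2 = b.0 + a.(rec X. a.a.(b.0 + a.X)) :: -a-> p0, -b-> p3
  p3 = 0 :: ·
LTS(Q): 3 reachable states
  q0 = rec X. a.a.(0 + a.X) :: -a-> q1
  q1 = a.(0 + a.(rec X. a.a.(0 + a.X))) :: -a-> q2
  q2 = 0 + a.(rec X. a.a.(0 + a.X)) :: -a-> q0
Run σ = ⟨aab⟩ on P: start {p0}
  [1] a ⇒ {p1}
  [2] a ⇒ {p2}
  [3] b ⇒ {p3}
  — P admits the full trace.
Run σ = ⟨aab⟩ on Q: start {q0}
  [1] a ⇒ {q1}
  [2] a ⇒ {q2}
  [3] b ⇒ ∅  — Q cannot continue

aab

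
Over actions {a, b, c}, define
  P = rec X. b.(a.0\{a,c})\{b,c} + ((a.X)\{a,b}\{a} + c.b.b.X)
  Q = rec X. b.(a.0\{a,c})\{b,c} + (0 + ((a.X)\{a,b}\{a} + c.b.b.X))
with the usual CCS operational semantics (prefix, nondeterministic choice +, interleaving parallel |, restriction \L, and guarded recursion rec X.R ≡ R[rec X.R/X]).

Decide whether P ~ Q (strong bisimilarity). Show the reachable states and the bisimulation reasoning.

LTS(P): 5 reachable states
  u0 = rec X. b.(a.0\{a,c})\{b,c} + ((a.X)\{a,b}\{a} + c.b.b.X) → =b=> u1, =c=> u2
  u1 = (a.0\{a,c})\{b,c} → =a=> u3
  u2 = b.b.(rec X. b.(a.0\{a,c})\{b,c} + ((a.X)\{a,b}\{a} + c.b.b.X)) → =b=> u4
  u3 = 0\{a,c}\{b,c} → (no moves)
  u4 = b.(rec X. b.(a.0\{a,c})\{b,c} + ((a.X)\{a,b}\{a} + c.b.b.X)) → =b=> u0
LTS(Q): 5 reachable states
  v0 = rec X. b.(a.0\{a,c})\{b,c} + (0 + ((a.X)\{a,b}\{a} + c.b.b.X)) → =b=> v1, =c=> v2
  v1 = (a.0\{a,c})\{b,c} → =a=> v3
  v2 = b.b.(rec X. b.(a.0\{a,c})\{b,c} + (0 + ((a.X)\{a,b}\{a} + c.b.b.X))) → =b=> v4
  v3 = 0\{a,c}\{b,c} → (no moves)
  v4 = b.(rec X. b.(a.0\{a,c})\{b,c} + (0 + ((a.X)\{a,b}\{a} + c.b.b.X))) → =b=> v0
Coarsest stable partition (strong bisimilarity classes):
  B0 = {u0, v0}
  B1 = {u1, v1}
  B2 = {u3, v3}
  B3 = {u2, v2}
  B4 = {u4, v4}
u0 ∈ B0, v0 ∈ B0 → same block

YES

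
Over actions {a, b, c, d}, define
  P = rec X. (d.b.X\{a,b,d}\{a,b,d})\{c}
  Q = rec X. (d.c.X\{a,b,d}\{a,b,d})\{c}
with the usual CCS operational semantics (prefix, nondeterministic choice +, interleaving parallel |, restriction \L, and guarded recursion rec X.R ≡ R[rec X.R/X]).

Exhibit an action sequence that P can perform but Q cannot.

Reachable graph of P (3 states):
  u0 = rec X. (d.b.X\{a,b,d}\{a,b,d})\{c} ⊢ ··d··> u1
  u1 = (b.(rec X. (d.b.X\{a,b,d}\{a,b,d})\{c})\{a,b,d}\{a,b,d})\{c} ⊢ ··b··> u2
  u2 = (rec X. (d.b.X\{a,b,d}\{a,b,d})\{c})\{a,b,d}\{a,b,d}\{c} ⊢ stopped
Reachable graph of Q (2 states):
  v0 = rec X. (d.c.X\{a,b,d}\{a,b,d})\{c} ⊢ ··d··> v1
  v1 = (c.(rec X. (d.c.X\{a,b,d}\{a,b,d})\{c})\{a,b,d}\{a,b,d})\{c} ⊢ stopped
Trace ⟨db⟩ through P, begin at {u0}:
  [1] d ⇒ {u1}
  [2] b ⇒ {u2}
  — P admits the full trace.
Trace ⟨db⟩ through Q, begin at {v0}:
  [1] d ⇒ {v1}
  [2] b ⇒ ∅ (Q stuck)

db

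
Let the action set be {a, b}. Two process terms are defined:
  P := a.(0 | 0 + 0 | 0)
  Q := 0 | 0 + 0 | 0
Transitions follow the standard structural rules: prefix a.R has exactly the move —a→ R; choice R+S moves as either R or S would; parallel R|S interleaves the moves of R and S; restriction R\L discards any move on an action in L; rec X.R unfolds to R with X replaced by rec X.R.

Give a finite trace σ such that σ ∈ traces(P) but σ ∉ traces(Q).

P's transition system — 2 states:
  m0 = a.(0 | 0 + 0 | 0) → -a-> m1
  m1 = 0 | 0 + 0 | 0 → ·
Q's transition system — 1 states:
  n0 = 0 | 0 + 0 | 0 → ·
Run σ = ⟨a⟩ on P: start {m0}
  [1] a ⇒ {m1}
  — P admits the full trace.
Run σ = ⟨a⟩ on Q: start {n0}
  [1] a ⇒ no successor for Q

a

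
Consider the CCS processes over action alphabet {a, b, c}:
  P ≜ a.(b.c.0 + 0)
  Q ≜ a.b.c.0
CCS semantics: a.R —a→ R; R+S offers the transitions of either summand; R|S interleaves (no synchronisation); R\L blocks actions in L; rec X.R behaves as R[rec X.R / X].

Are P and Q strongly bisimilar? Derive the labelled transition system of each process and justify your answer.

YES

LTS(P): 4 reachable states
  p0 = a.(b.c.0 + 0) ⊢ ··a··> p1
  p1 = b.c.0 + 0 ⊢ ··b··> p2
  p2 = c.0 ⊢ ··c··> p3
  p3 = 0 ⊢ (no moves)
LTS(Q): 4 reachable states
  q0 = a.b.c.0 ⊢ ··a··> q1
  q1 = b.c.0 ⊢ ··b··> q2
  q2 = c.0 ⊢ ··c··> q3
  q3 = 0 ⊢ (no moves)
Partition-refinement fixed point:
  B0 = {p0, q0}
  B1 = {p1, q1}
  B2 = {p2, q2}
  B3 = {p3, q3}
p0 ∈ B0, q0 ∈ B0 → same block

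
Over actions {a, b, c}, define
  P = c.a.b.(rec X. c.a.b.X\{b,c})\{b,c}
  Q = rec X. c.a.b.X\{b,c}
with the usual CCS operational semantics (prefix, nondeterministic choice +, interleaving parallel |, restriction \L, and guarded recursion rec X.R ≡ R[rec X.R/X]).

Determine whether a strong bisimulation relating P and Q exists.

P ~ Q

Reachable graph of P (4 states):
  p0 = c.a.b.(rec X. c.a.b.X\{b,c})\{b,c} | -c-> p1
  p1 = a.b.(rec X. c.a.b.X\{b,c})\{b,c} | -a-> p2
  p2 = b.(rec X. c.a.b.X\{b,c})\{b,c} | -b-> p3
  p3 = (rec X. c.a.b.X\{b,c})\{b,c} | (no moves)
Reachable graph of Q (4 states):
  q0 = rec X. c.a.b.X\{b,c} | -c-> q1
  q1 = a.b.(rec X. c.a.b.X\{b,c})\{b,c} | -a-> q2
  q2 = b.(rec X. c.a.b.X\{b,c})\{b,c} | -b-> q3
  q3 = (rec X. c.a.b.X\{b,c})\{b,c} | (no moves)
Coarsest stable partition (strong bisimilarity classes):
  B0 = {p0, q0}
  B1 = {p1, q1}
  B2 = {p2, q2}
  B3 = {p3, q3}
p0 ∈ B0, q0 ∈ B0 → same block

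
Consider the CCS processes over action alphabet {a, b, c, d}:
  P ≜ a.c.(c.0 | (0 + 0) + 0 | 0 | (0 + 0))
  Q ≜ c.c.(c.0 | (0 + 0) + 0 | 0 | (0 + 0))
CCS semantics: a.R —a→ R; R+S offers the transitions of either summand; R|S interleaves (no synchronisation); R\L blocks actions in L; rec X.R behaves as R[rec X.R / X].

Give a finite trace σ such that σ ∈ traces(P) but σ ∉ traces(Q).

Reachable graph of P (4 states):
  p0 = a.c.(c.0 | (0 + 0) + 0 | 0 | (0 + 0)) | —a→ p1
  p1 = c.(c.0 | (0 + 0) + 0 | 0 | (0 + 0)) | —c→ p2
  p2 = c.0 | (0 + 0) + 0 | 0 | (0 + 0) | —c→ p3
  p3 = 0 | (0 + 0) | ·
Reachable graph of Q (4 states):
  q0 = c.c.(c.0 | (0 + 0) + 0 | 0 | (0 + 0)) | —c→ q1
  q1 = c.(c.0 | (0 + 0) + 0 | 0 | (0 + 0)) | —c→ q2
  q2 = c.0 | (0 + 0) + 0 | 0 | (0 + 0) | —c→ q3
  q3 = 0 | (0 + 0) | ·
Executing a from P (initial set {p0}):
  [1] a ⇒ {p1}
  — P admits the full trace.
Executing a from Q (initial set {q0}):
  [1] a ⇒ ∅ (Q stuck)

a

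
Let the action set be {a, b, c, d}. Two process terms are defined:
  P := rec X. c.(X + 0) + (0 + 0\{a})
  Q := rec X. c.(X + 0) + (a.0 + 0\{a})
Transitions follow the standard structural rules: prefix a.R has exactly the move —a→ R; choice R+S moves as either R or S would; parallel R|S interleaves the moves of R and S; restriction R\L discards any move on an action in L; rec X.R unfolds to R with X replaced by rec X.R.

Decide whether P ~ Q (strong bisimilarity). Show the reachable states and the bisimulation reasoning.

Reachable graph of P (2 states):
  m0 = rec X. c.(X + 0) + (0 + 0\{a}) ⊢ ··c··> m1
  m1 = (rec X. c.(X + 0) + (0 + 0\{a})) + 0 ⊢ ··c··> m1
Reachable graph of Q (3 states):
  n0 = rec X. c.(X + 0) + (a.0 + 0\{a}) ⊢ ··a··> n1, ··c··> n2
  n1 = 0 ⊢ (no moves)
  n2 = (rec X. c.(X + 0) + (a.0 + 0\{a})) + 0 ⊢ ··a··> n1, ··c··> n2
Partition-refinement fixed point:
  B0 = {m0, m1}
  B1 = {n0, n2}
  B2 = {n1}
m0 ∈ B0, n0 ∈ B1 → different blocks

not bisimilar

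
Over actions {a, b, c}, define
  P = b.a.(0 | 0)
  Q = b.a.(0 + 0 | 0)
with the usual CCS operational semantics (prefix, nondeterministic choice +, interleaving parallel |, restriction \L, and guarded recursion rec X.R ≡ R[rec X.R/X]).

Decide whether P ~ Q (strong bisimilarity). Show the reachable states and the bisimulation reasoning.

YES

LTS(P): 3 reachable states
  p0 = b.a.(0 | 0) → -b-> p1
  p1 = a.(0 | 0) → -a-> p2
  p2 = 0 | 0 → (no moves)
LTS(Q): 3 reachable states
  q0 = b.a.(0 + 0 | 0) → -b-> q1
  q1 = a.(0 + 0 | 0) → -a-> q2
  q2 = 0 + 0 | 0 → (no moves)
Partition-refinement fixed point:
  B0 = {p0, q0}
  B1 = {p1, q1}
  B2 = {p2, q2}
p0 ∈ B0, q0 ∈ B0 → same block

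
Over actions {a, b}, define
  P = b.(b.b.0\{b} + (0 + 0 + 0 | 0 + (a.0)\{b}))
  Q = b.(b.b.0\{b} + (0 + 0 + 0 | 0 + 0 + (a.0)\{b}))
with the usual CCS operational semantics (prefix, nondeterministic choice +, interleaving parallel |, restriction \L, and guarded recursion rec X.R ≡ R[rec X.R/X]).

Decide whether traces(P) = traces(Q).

traces(P) = traces(Q)

LTS(P): 4 reachable states
  m0 = b.(b.b.0\{b} + (0 + 0 + 0 | 0 + (a.0)\{b})) | —b→ m1
  m1 = b.b.0\{b} + (0 + 0 + 0 | 0 + (a.0)\{b}) | —a→ m2, —b→ m3
  m2 = 0\{b} | ∅
  m3 = b.0\{b} | —b→ m2
LTS(Q): 4 reachable states
  n0 = b.(b.b.0\{b} + (0 + 0 + 0 | 0 + 0 + (a.0)\{b})) | —b→ n1
  n1 = b.b.0\{b} + (0 + 0 + 0 | 0 + 0 + (a.0)\{b}) | —a→ n2, —b→ n3
  n2 = 0\{b} | ∅
  n3 = b.0\{b} | —b→ n2
Bisimilarity quotient blocks:
  B0 = {m0, n0}
  B1 = {m1, n1}
  B2 = {m2, n2}
  B3 = {m3, n3}
m0 ∈ B0, n0 ∈ B0 → same block
Bisimilar ⇒ trace-equivalent.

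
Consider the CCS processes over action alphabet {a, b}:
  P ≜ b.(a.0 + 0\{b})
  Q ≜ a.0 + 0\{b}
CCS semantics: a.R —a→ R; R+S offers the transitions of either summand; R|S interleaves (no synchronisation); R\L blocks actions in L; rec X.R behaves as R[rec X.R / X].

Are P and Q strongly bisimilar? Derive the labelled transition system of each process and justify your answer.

LTS(P): 3 reachable states
  p0 = b.(a.0 + 0\{b}) → --b--▸ p1
  p1 = a.0 + 0\{b} → --a--▸ p2
  p2 = 0 → stopped
LTS(Q): 2 reachable states
  q0 = a.0 + 0\{b} → --a--▸ q1
  q1 = 0 → stopped
Partition-refinement fixed point:
  B0 = {p0}
  B1 = {p1, q0}
  B2 = {p2, q1}
p0 ∈ B0, q0 ∈ B1 → different blocks

not bisimilar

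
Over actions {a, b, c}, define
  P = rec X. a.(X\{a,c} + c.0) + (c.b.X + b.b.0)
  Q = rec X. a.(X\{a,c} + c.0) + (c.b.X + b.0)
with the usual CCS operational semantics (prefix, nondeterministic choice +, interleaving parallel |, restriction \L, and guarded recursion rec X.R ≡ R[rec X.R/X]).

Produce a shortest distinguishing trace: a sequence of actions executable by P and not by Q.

bb

P's transition system — 7 states:
  p0 = rec X. a.(X\{a,c} + c.0) + (c.b.X + b.b.0) ⊢ =a=> p1, =b=> p2, =c=> p3
  p1 = (rec X. a.(X\{a,c} + c.0) + (c.b.X + b.b.0))\{a,c} + c.0 ⊢ =b=> p4, =c=> p5
  p2 = b.0 ⊢ =b=> p5
  p3 = b.(rec X. a.(X\{a,c} + c.0) + (c.b.X + b.b.0)) ⊢ =b=> p0
  p4 = (b.0)\{a,c} ⊢ =b=> p6
  p5 = 0 ⊢ (no moves)
  p6 = 0\{a,c} ⊢ (no moves)
Q's transition system — 5 states:
  q0 = rec X. a.(X\{a,c} + c.0) + (c.b.X + b.0) ⊢ =a=> q1, =b=> q2, =c=> q3
  q1 = (rec X. a.(X\{a,c} + c.0) + (c.b.X + b.0))\{a,c} + c.0 ⊢ =b=> q4, =c=> q2
  q2 = 0 ⊢ (no moves)
  q3 = b.(rec X. a.(X\{a,c} + c.0) + (c.b.X + b.0)) ⊢ =b=> q0
  q4 = 0\{a,c} ⊢ (no moves)
Run σ = ⟨bb⟩ on P: start {p0}
  [1] b ⇒ {p2}
  [2] b ⇒ {p5}
  P completes σ.
Run σ = ⟨bb⟩ on Q: start {q0}
  [1] b ⇒ {q2}
  [2] b ⇒ no successor for Q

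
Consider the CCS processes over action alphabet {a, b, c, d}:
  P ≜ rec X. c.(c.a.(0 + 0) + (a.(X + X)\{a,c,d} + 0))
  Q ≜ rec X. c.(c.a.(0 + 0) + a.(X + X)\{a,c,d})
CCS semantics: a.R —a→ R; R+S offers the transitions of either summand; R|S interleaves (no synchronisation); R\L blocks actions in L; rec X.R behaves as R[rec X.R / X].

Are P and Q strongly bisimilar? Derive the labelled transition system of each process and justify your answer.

YES

Reachable graph of P (5 states):
  u0 = rec X. c.(c.a.(0 + 0) + (a.(X + X)\{a,c,d} + 0)) :: —c→ u1
  u1 = c.a.(0 + 0) + (a.((rec X. c.(c.a.(0 + 0) + (a.(X + X)\{a,c,d} + 0))) + (rec X. c.(c.a.(0 + 0) + (a.(X + X)\{a,c,d} + 0))))\{a,c,d} + 0) :: —a→ u2, —c→ u3
  u2 = ((rec X. c.(c.a.(0 + 0) + (a.(X + X)\{a,c,d} + 0))) + (rec X. c.(c.a.(0 + 0) + (a.(X + X)\{a,c,d} + 0))))\{a,c,d} :: ·
  u3 = a.(0 + 0) :: —a→ u4
  u4 = 0 + 0 :: ·
Reachable graph of Q (5 states):
  v0 = rec X. c.(c.a.(0 + 0) + a.(X + X)\{a,c,d}) :: —c→ v1
  v1 = c.a.(0 + 0) + a.((rec X. c.(c.a.(0 + 0) + a.(X + X)\{a,c,d})) + (rec X. c.(c.a.(0 + 0) + a.(X + X)\{a,c,d})))\{a,c,d} :: —a→ v2, —c→ v3
  v2 = ((rec X. c.(c.a.(0 + 0) + a.(X + X)\{a,c,d})) + (rec X. c.(c.a.(0 + 0) + a.(X + X)\{a,c,d})))\{a,c,d} :: ·
  v3 = a.(0 + 0) :: —a→ v4
  v4 = 0 + 0 :: ·
Partition-refinement fixed point:
  B0 = {u0, v0}
  B1 = {u1, v1}
  B2 = {u3, v3}
  B3 = {u2, u4, v2, v4}
u0 ∈ B0, v0 ∈ B0 → same block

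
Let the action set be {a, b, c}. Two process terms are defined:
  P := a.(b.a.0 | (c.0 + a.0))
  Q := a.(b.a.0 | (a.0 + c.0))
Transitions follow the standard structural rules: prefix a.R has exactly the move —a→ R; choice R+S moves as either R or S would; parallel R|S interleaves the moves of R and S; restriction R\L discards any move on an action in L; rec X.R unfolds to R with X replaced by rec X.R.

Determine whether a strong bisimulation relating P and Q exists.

P's transition system — 7 states:
  m0 = a.(b.a.0 | (c.0 + a.0)) | —a→ m1
  m1 = b.a.0 | (c.0 + a.0) | —a→ m2, —b→ m3, —c→ m2
  m2 = b.a.0 | 0 | —b→ m4
  m3 = a.0 | (c.0 + a.0) | —a→ m4, —a→ m5, —c→ m4
  m4 = a.0 | 0 | —a→ m6
  m5 = 0 | (c.0 + a.0) | —a→ m6, —c→ m6
  m6 = 0 | 0 | deadlocked
Q's transition system — 7 states:
  n0 = a.(b.a.0 | (a.0 + c.0)) | —a→ n1
  n1 = b.a.0 | (a.0 + c.0) | —a→ n2, —b→ n3, —c→ n2
  n2 = b.a.0 | 0 | —b→ n4
  n3 = a.0 | (a.0 + c.0) | —a→ n4, —a→ n5, —c→ n4
  n4 = a.0 | 0 | —a→ n6
  n5 = 0 | (a.0 + c.0) | —a→ n6, —c→ n6
  n6 = 0 | 0 | deadlocked
Partition-refinement fixed point:
  B0 = {m0, n0}
  B1 = {m1, n1}
  B2 = {m2, n2}
  B3 = {m4, n4}
  B4 = {m6, n6}
  B5 = {m3, n3}
  B6 = {m5, n5}
m0 ∈ B0, n0 ∈ B0 → same block

P ~ Q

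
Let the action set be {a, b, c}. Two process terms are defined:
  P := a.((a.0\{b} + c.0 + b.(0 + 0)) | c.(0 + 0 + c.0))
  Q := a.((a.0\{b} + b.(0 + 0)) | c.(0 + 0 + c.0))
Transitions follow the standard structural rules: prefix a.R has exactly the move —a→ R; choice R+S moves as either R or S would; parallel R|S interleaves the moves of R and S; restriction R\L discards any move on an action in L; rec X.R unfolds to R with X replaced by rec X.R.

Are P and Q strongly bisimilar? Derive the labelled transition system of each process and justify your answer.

P ≁ Q

LTS(P): 13 reachable states
  u0 = a.((a.0\{b} + c.0 + b.(0 + 0)) | c.(0 + 0 + c.0)) ⊢ --a--▸ u1
  u1 = (a.0\{b} + c.0 + b.(0 + 0)) | c.(0 + 0 + c.0) ⊢ --a--▸ u2, --b--▸ u3, --c--▸ u4, --c--▸ u5
  u2 = 0\{b} | c.(0 + 0 + c.0) ⊢ --c--▸ u6
  u3 = (0 + 0) | c.(0 + 0 + c.0) ⊢ --c--▸ u7
  u4 = (a.0\{b} + c.0 + b.(0 + 0)) | (0 + 0 + c.0) ⊢ --a--▸ u6, --b--▸ u7, --c--▸ u8, --c--▸ u9
  u5 = 0 | c.(0 + 0 + c.0) ⊢ --c--▸ u9
  u6 = 0\{b} | (0 + 0 + c.0) ⊢ --c--▸ u10
  u7 = (0 + 0) | (0 + 0 + c.0) ⊢ --c--▸ u11
  u8 = (a.0\{b} + c.0 + b.(0 + 0)) | 0 ⊢ --a--▸ u10, --b--▸ u11, --c--▸ u12
  u9 = 0 | (0 + 0 + c.0) ⊢ --c--▸ u12
  u10 = 0\{b} | 0 ⊢ ·
  u11 = (0 + 0) | 0 ⊢ ·
  u12 = 0 | 0 ⊢ ·
LTS(Q): 10 reachable states
  v0 = a.((a.0\{b} + b.(0 + 0)) | c.(0 + 0 + c.0)) ⊢ --a--▸ v1
  v1 = (a.0\{b} + b.(0 + 0)) | c.(0 + 0 + c.0) ⊢ --a--▸ v2, --b--▸ v3, --c--▸ v4
  v2 = 0\{b} | c.(0 + 0 + c.0) ⊢ --c--▸ v5
  v3 = (0 + 0) | c.(0 + 0 + c.0) ⊢ --c--▸ v6
  v4 = (a.0\{b} + b.(0 + 0)) | (0 + 0 + c.0) ⊢ --a--▸ v5, --b--▸ v6, --c--▸ v7
  v5 = 0\{b} | (0 + 0 + c.0) ⊢ --c--▸ v8
  v6 = (0 + 0) | (0 + 0 + c.0) ⊢ --c--▸ v9
  v7 = (a.0\{b} + b.(0 + 0)) | 0 ⊢ --a--▸ v8, --b--▸ v9
  v8 = 0\{b} | 0 ⊢ ·
  v9 = (0 + 0) | 0 ⊢ ·
Partition-refinement fixed point:
  B0 = {u0}
  B1 = {u1}
  B2 = {u2, u3, u5, v2, v3}
  B3 = {u6, u7, u9, v5, v6}
  B4 = {u10, u11, u12, v8, v9}
  B5 = {u4}
  B6 = {u8}
  B7 = {v0}
  B8 = {v1}
  B9 = {v4}
  B10 = {v7}
u0 ∈ B0, v0 ∈ B7 → different blocks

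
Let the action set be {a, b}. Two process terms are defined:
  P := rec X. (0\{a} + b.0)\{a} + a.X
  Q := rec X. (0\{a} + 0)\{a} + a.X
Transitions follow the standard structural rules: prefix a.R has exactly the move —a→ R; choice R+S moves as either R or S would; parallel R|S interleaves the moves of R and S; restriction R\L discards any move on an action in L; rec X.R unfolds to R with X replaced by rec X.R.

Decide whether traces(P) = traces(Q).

LTS(P): 2 reachable states
  m0 = rec X. (0\{a} + b.0)\{a} + a.X | —a→ m0, —b→ m1
  m1 = 0\{a} | ∅
LTS(Q): 1 reachable states
  n0 = rec X. (0\{a} + 0)\{a} + a.X | —a→ n0
Trace ⟨b⟩ through P, begin at {m0}:
  step 1 (b): {m1}
  — P admits the full trace.
Trace ⟨b⟩ through Q, begin at {n0}:
  step 1 (b): no successor for Q

traces(P) ≠ traces(Q) — witness ⟨b⟩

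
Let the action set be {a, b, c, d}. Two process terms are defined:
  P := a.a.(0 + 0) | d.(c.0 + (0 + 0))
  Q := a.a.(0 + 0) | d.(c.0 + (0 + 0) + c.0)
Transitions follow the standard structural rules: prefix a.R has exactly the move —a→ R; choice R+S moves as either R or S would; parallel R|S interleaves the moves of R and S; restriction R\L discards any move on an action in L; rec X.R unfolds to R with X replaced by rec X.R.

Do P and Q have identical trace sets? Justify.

traces(P) = traces(Q)

LTS(P): 9 reachable states
  m0 = a.a.(0 + 0) | d.(c.0 + (0 + 0)) → —a→ m1, —d→ m2
  m1 = a.(0 + 0) | d.(c.0 + (0 + 0)) → —a→ m3, —d→ m4
  m2 = a.a.(0 + 0) | (c.0 + (0 + 0)) → —a→ m4, —c→ m5
  m3 = (0 + 0) | d.(c.0 + (0 + 0)) → —d→ m6
  m4 = a.(0 + 0) | (c.0 + (0 + 0)) → —a→ m6, —c→ m7
  m5 = a.a.(0 + 0) | 0 → —a→ m7
  m6 = (0 + 0) | (c.0 + (0 + 0)) → —c→ m8
  m7 = a.(0 + 0) | 0 → —a→ m8
  m8 = (0 + 0) | 0 → ·
LTS(Q): 9 reachable states
  n0 = a.a.(0 + 0) | d.(c.0 + (0 + 0) + c.0) → —a→ n1, —d→ n2
  n1 = a.(0 + 0) | d.(c.0 + (0 + 0) + c.0) → —a→ n3, —d→ n4
  n2 = a.a.(0 + 0) | (c.0 + (0 + 0) + c.0) → —a→ n4, —c→ n5
  n3 = (0 + 0) | d.(c.0 + (0 + 0) + c.0) → —d→ n6
  n4 = a.(0 + 0) | (c.0 + (0 + 0) + c.0) → —a→ n6, —c→ n7
  n5 = a.a.(0 + 0) | 0 → —a→ n7
  n6 = (0 + 0) | (c.0 + (0 + 0) + c.0) → —c→ n8
  n7 = a.(0 + 0) | 0 → —a→ n8
  n8 = (0 + 0) | 0 → ·
Partition-refinement fixed point:
  B0 = {m0, n0}
  B1 = {m2, n2}
  B2 = {m5, n5}
  B3 = {m7, n7}
  B4 = {m8, n8}
  B5 = {m4, n4}
  B6 = {m6, n6}
  B7 = {m1, n1}
  B8 = {m3, n3}
m0 ∈ B0, n0 ∈ B0 → same block
Bisimilar ⇒ trace-equivalent.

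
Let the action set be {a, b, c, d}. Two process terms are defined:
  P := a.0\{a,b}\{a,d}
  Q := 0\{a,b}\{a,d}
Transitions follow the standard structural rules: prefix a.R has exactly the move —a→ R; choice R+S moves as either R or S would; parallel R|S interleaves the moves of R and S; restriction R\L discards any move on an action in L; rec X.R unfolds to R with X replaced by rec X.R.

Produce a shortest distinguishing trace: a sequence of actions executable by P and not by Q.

a

LTS(P): 2 reachable states
  u0 = a.0\{a,b}\{a,d} has moves —a→ u1
  u1 = 0\{a,b}\{a,d} has moves stopped
LTS(Q): 1 reachable states
  v0 = 0\{a,b}\{a,d} has moves stopped
Run σ = ⟨a⟩ on P: start {u0}
  step 1 (a): {u1}
  — P admits the full trace.
Run σ = ⟨a⟩ on Q: start {v0}
  step 1 (a): ∅ (Q stuck)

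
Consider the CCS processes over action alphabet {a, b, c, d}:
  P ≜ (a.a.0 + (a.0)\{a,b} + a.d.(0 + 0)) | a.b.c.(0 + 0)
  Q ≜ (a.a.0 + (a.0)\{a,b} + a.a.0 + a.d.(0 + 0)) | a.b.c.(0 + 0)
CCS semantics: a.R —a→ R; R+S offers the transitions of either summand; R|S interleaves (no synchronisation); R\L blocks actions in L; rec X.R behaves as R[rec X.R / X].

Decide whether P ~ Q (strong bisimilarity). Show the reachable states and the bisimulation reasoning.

Reachable graph of P (20 states):
  m0 = (a.a.0 + (a.0)\{a,b} + a.d.(0 + 0)) | a.b.c.(0 + 0) :: ··a··> m1, ··a··> m2, ··a··> m3
  m1 = (a.a.0 + (a.0)\{a,b} + a.d.(0 + 0)) | b.c.(0 + 0) :: ··a··> m4, ··a··> m5, ··b··> m6
  m2 = a.0 | a.b.c.(0 + 0) :: ··a··> m4, ··a··> m7
  m3 = d.(0 + 0) | a.b.c.(0 + 0) :: ··a··> m5, ··d··> m8
  m4 = a.0 | b.c.(0 + 0) :: ··a··> m9, ··b··> m10
  m5 = d.(0 + 0) | b.c.(0 + 0) :: ··b··> m11, ··d··> m12
  m6 = (a.a.0 + (a.0)\{a,b} + a.d.(0 + 0)) | c.(0 + 0) :: ··a··> m10, ··a··> m11, ··c··> m13
  m7 = 0 | a.b.c.(0 + 0) :: ··a··> m9
  m8 = (0 + 0) | a.b.c.(0 + 0) :: ··a··> m12
  m9 = 0 | b.c.(0 + 0) :: ··b··> m14
  m10 = a.0 | c.(0 + 0) :: ··a··> m14, ··c··> m15
  m11 = d.(0 + 0) | c.(0 + 0) :: ··c··> m16, ··d··> m17
  m12 = (0 + 0) | b.c.(0 + 0) :: ··b··> m17
  m13 = (a.a.0 + (a.0)\{a,b} + a.d.(0 + 0)) | (0 + 0) :: ··a··> m15, ··a··> m16
  m14 = 0 | c.(0 + 0) :: ··c··> m18
  m15 = a.0 | (0 + 0) :: ··a··> m18
  m16 = d.(0 + 0) | (0 + 0) :: ··d··> m19
  m17 = (0 + 0) | c.(0 + 0) :: ··c··> m19
  m18 = 0 | (0 + 0) :: (no moves)
  m19 = (0 + 0) | (0 + 0) :: (no moves)
Reachable graph of Q (20 states):
  n0 = (a.a.0 + (a.0)\{a,b} + a.a.0 + a.d.(0 + 0)) | a.b.c.(0 + 0) :: ··a··> n1, ··a··> n2, ··a··> n3
  n1 = (a.a.0 + (a.0)\{a,b} + a.a.0 + a.d.(0 + 0)) | b.c.(0 + 0) :: ··a··> n4, ··a··> n5, ··b··> n6
  n2 = a.0 | a.b.c.(0 + 0) :: ··a··> n4, ··a··> n7
  n3 = d.(0 + 0) | a.b.c.(0 + 0) :: ··a··> n5, ··d··> n8
  n4 = a.0 | b.c.(0 + 0) :: ··a··> n9, ··b··> n10
  n5 = d.(0 + 0) | b.c.(0 + 0) :: ··b··> n11, ··d··> n12
  n6 = (a.a.0 + (a.0)\{a,b} + a.a.0 + a.d.(0 + 0)) | c.(0 + 0) :: ··a··> n10, ··a··> n11, ··c··> n13
  n7 = 0 | a.b.c.(0 + 0) :: ··a··> n9
  n8 = (0 + 0) | a.b.c.(0 + 0) :: ··a··> n12
  n9 = 0 | b.c.(0 + 0) :: ··b··> n14
  n10 = a.0 | c.(0 + 0) :: ··a··> n14, ··c··> n15
  n11 = d.(0 + 0) | c.(0 + 0) :: ··c··> n16, ··d··> n17
  n12 = (0 + 0) | b.c.(0 + 0) :: ··b··> n17
  n13 = (a.a.0 + (a.0)\{a,b} + a.a.0 + a.d.(0 + 0)) | (0 + 0) :: ··a··> n15, ··a··> n16
  n14 = 0 | c.(0 + 0) :: ··c··> n18
  n15 = a.0 | (0 + 0) :: ··a··> n18
  n16 = d.(0 + 0) | (0 + 0) :: ··d··> n19
  n17 = (0 + 0) | c.(0 + 0) :: ··c··> n19
  n18 = 0 | (0 + 0) :: (no moves)
  n19 = (0 + 0) | (0 + 0) :: (no moves)
Coarsest stable partition (strong bisimilarity classes):
  B0 = {m0, n0}
  B1 = {m1, n1}
  B2 = {m5, n5}
  B3 = {m12, m9, n12, n9}
  B4 = {m14, m17, n14, n17}
  B5 = {m18, m19, n18, n19}
  B6 = {m11, n11}
  B7 = {m16, n16}
  B8 = {m6, n6}
  B9 = {m13, n13}
  B10 = {m15, n15}
  B11 = {m10, n10}
  B12 = {m4, n4}
  B13 = {m2, n2}
  B14 = {m7, m8, n7, n8}
  B15 = {m3, n3}
m0 ∈ B0, n0 ∈ B0 → same block

bisimilar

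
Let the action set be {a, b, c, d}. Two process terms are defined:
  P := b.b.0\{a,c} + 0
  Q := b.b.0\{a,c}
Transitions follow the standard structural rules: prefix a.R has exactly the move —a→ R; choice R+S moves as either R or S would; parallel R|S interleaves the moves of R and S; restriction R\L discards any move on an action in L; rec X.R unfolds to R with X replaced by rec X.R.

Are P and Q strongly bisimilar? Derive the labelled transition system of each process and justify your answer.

P's transition system — 3 states:
  s0 = b.b.0\{a,c} + 0 ⊢ =b=> s1
  s1 = b.0\{a,c} ⊢ =b=> s2
  s2 = 0\{a,c} ⊢ ∅
Q's transition system — 3 states:
  t0 = b.b.0\{a,c} ⊢ =b=> t1
  t1 = b.0\{a,c} ⊢ =b=> t2
  t2 = 0\{a,c} ⊢ ∅
Coarsest stable partition (strong bisimilarity classes):
  B0 = {s0, t0}
  B1 = {s1, t1}
  B2 = {s2, t2}
s0 ∈ B0, t0 ∈ B0 → same block

YES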